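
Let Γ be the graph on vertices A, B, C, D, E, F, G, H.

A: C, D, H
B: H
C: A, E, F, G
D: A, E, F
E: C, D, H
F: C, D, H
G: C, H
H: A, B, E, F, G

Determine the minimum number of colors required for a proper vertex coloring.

2

D and E are adjacent, so at least 2 colors are needed.
2 colors suffice: color red → {C, D, H}; color blue → {A, B, E, F, G}. Every edge joins two different colors.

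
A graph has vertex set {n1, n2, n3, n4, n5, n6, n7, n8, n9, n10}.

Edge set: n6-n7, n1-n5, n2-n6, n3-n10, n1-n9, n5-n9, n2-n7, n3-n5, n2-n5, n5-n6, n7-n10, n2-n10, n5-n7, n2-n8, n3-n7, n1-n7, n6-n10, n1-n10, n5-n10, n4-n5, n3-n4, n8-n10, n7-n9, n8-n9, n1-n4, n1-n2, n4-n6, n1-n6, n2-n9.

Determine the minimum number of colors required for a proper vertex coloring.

6

n1, n2, n5, n6, n7, n10 are pairwise adjacent (a clique of size 6), so at least 6 colors are needed.
6 colors suffice: n1=3, n2=2, n3=2, n4=4, n5=1, n6=6, n7=5, n8=1, n9=4, n10=4. No two adjacent vertices share a color.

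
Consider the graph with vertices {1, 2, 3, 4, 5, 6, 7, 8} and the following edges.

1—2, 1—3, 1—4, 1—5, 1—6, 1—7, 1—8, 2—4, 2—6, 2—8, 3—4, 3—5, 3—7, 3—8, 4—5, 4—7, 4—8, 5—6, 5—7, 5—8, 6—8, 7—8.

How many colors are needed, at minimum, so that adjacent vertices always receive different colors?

1, 3, 4, 5, 7, 8 form a clique, so at least 6 colors are needed.
6 colors suffice: color a → {1}; color b → {8}; color c → {2, 5}; color d → {4, 6}; color e → {7}; color f → {3}. No two adjacent vertices share a color.

6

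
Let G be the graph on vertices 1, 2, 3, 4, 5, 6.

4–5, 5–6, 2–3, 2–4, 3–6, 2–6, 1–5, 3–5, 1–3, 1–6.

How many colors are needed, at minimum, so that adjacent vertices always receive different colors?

1, 3, 5, 6 form a clique, so at least 4 colors are needed.
4 colors suffice: 1=d, 2=b, 3=a, 4=a, 5=b, 6=c. Each edge has distinct colors on its endpoints.

4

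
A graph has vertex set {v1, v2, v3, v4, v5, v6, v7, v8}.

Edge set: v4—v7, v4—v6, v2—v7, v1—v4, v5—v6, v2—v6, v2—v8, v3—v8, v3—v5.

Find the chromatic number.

The cycle v6-v2-v8-v3-v5-v6 has odd length 5, so it cannot be 2-colored; at least 3 colors are needed.
A valid assignment using 3 colors: v1=2, v2=1, v3=3, v4=1, v5=1, v6=2, v7=2, v8=2. No two adjacent vertices share a color.

3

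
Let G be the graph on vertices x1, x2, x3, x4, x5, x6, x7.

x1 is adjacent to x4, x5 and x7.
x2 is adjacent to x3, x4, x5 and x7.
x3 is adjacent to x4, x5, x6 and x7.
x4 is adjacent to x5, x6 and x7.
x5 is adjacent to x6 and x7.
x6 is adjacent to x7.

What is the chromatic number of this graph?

x2, x3, x4, x5, x7 form a clique, so at least 5 colors are needed.
5 colors suffice: color 1 → {x7}; color 2 → {x5}; color 3 → {x4}; color 4 → {x1, x3}; color 5 → {x2, x6}. Every edge joins two different colors.

5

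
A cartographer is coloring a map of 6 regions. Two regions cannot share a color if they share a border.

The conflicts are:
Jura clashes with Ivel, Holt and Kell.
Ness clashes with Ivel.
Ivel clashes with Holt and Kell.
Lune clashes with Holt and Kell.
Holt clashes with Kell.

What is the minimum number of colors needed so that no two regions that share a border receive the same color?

4

Jura, Ivel, Holt, Kell are mutually in conflict, so at least 4 colors are needed.
One proper 4-coloring: Jura=4, Ness=1, Ivel=2, Lune=2, Holt=1, Kell=3. No two conflicting regions share a color.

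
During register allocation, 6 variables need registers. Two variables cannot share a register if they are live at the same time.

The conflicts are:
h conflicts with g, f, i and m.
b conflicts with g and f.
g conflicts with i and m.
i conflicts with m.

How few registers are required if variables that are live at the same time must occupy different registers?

4

h, g, i, m all conflict with each other, so at least 4 registers are needed.
Using 4 registers: h=2, b=2, g=1, f=1, i=4, m=3. No two conflicting variables share a register.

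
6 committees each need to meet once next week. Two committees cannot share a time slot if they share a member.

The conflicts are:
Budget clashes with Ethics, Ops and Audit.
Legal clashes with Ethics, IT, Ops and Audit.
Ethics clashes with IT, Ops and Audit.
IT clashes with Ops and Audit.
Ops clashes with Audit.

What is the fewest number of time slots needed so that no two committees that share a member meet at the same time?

5

Legal, Ethics, IT, Ops, Audit pairwise conflict, so at least 5 time slots are needed.
5 time slots suffice: time slot 1 → {Ethics}; time slot 2 → {Ops}; time slot 3 → {Audit}; time slot 4 → {Budget, Legal}; time slot 5 → {IT}. Every pair that conflicts lands in different time slots.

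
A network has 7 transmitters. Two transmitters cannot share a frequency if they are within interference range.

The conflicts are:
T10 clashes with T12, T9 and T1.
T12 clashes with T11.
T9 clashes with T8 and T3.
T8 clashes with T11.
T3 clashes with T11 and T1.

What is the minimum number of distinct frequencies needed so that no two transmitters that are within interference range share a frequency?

The cycle T3-T9-T10-T12-T11-T3 has odd length 5, so it cannot be 2-colored; at least 3 frequencies are needed.
Using 3 frequencies: T10=1, T12=3, T9=2, T8=1, T3=1, T11=2, T1=2. No two conflicting transmitters share a frequency.

3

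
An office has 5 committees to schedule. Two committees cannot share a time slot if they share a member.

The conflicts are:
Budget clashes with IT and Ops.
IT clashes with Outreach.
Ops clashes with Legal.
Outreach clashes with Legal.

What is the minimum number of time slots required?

The cycle Budget-IT-Outreach-Legal-Ops-Budget has odd length 5, so it cannot be 2-colored; at least 3 time slots are needed.
3 time slots suffice: time slot 1 → {Budget, Outreach}; time slot 2 → {IT, Legal}; time slot 3 → {Ops}. Every pair that conflicts lands in different time slots.

3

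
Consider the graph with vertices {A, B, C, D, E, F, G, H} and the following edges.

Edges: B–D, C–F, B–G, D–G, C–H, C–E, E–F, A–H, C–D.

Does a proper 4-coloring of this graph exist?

Yes

The chromatic number is 3. B, D, G are pairwise adjacent, so at least 3 colors are needed.
3 colors suffice: color red → {A, B, C}; color blue → {D, E, H}; color green → {F, G}.
Since 4 ≥ 3, a proper 4-coloring certainly exists.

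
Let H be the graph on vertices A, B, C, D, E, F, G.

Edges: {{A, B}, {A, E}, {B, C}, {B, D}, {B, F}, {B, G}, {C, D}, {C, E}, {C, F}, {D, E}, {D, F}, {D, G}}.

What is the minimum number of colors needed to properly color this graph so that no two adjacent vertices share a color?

4

B, C, D, F are mutually adjacent (a clique of size 4), so at least 4 colors are needed.
One proper 4-coloring: A=2, B=1, C=3, D=2, E=1, F=4, G=3. Each edge has distinct colors on its endpoints.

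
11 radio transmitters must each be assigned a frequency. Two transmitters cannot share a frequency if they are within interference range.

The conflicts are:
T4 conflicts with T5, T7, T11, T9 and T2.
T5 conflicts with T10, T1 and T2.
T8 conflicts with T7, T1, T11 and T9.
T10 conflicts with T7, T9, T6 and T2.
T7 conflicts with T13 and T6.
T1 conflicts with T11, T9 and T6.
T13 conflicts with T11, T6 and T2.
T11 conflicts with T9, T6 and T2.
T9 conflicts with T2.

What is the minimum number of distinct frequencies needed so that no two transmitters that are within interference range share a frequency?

4

T8, T1, T11, T9 all conflict with each other, so at least 4 frequencies are needed.
4 frequencies suffice: T4=4, T5=2, T8=4, T10=1, T7=3, T1=3, T13=4, T11=1, T9=2, T6=2, T2=3. No two conflicting transmitters share a frequency.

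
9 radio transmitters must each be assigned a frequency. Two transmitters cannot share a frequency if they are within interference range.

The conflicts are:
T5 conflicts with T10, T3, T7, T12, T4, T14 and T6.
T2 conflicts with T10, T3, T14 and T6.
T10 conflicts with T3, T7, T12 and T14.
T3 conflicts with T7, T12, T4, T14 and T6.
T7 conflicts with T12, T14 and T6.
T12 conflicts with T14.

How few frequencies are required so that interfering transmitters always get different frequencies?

T5, T10, T3, T7, T12, T14 all conflict with each other, so at least 6 frequencies are needed.
6 frequencies suffice: frequency 1 → {T3}; frequency 2 → {T5, T2}; frequency 3 → {T7, T4}; frequency 4 → {T14, T6}; frequency 5 → {T10}; frequency 6 → {T12}. No two conflicting transmitters share a frequency.

6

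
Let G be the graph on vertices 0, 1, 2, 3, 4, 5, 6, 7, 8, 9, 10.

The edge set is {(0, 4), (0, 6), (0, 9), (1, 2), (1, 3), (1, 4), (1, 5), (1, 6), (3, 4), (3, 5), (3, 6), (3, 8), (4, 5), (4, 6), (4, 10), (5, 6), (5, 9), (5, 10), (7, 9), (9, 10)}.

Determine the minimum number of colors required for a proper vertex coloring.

5

1, 3, 4, 5, 6 form a clique, so at least 5 colors are needed.
5 colors suffice: color red → {0, 2, 5, 7, 8}; color blue → {4, 9}; color green → {6, 10}; color yellow → {1}; color purple → {3}. No two adjacent vertices share a color.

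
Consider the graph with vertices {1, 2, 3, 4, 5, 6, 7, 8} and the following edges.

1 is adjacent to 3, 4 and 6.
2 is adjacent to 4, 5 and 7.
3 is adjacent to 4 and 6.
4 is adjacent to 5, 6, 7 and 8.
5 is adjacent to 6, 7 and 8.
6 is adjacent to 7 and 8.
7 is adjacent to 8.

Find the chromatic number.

5

4, 5, 6, 7, 8 form a clique, so at least 5 colors are needed.
5 colors suffice: 1=green, 2=blue, 3=yellow, 4=red, 5=green, 6=blue, 7=yellow, 8=purple. Every edge joins two different colors.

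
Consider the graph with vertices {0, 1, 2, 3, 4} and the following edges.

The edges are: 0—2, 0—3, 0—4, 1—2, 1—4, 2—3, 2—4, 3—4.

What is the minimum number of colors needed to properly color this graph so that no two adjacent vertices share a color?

4

0, 2, 3, 4 are mutually adjacent (a clique of size 4), so at least 4 colors are needed.
4 colors suffice: color a → {4}; color b → {2}; color c → {0, 1}; color d → {3}. No two adjacent vertices share a color.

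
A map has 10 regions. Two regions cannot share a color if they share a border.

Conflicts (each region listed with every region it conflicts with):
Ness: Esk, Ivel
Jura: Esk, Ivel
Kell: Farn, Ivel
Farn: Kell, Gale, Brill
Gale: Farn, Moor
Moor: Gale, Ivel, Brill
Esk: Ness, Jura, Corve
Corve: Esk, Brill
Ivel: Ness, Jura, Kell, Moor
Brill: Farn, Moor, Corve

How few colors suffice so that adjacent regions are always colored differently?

The cycle Ivel-Moor-Brill-Farn-Kell-Ivel has odd length 5, so it cannot be 2-colored; at least 3 colors are needed.
3 colors suffice: Ness=2, Jura=2, Kell=3, Farn=2, Gale=1, Moor=2, Esk=1, Corve=2, Ivel=1, Brill=1. Each listed conflict is separated.

3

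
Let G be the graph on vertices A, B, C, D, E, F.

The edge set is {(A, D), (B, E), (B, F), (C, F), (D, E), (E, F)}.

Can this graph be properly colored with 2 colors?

No

B, E, F are pairwise adjacent, so at least 3 colors are needed.
So 2 colors are not enough.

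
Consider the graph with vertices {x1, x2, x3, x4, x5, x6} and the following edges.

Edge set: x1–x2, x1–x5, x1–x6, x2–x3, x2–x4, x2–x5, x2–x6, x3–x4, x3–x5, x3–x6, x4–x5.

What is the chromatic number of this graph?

4

x2, x3, x4, x5 are mutually adjacent (a clique of size 4), so at least 4 colors are needed.
4 colors suffice: color red → {x2}; color blue → {x5, x6}; color green → {x1, x3}; color yellow → {x4}. No two adjacent vertices share a color.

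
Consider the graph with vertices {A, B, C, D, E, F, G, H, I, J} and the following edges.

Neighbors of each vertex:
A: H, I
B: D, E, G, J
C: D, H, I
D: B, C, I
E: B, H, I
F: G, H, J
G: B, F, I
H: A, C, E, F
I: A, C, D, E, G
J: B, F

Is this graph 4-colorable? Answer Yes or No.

Yes

The chromatic number is 3. C, D, I form a triangle, so at least 3 colors are needed.
3 colors suffice: color red → {B, H, I}; color blue → {A, D, E, F}; color green → {C, G, J}.
Since 4 ≥ 3, a proper 4-coloring certainly exists.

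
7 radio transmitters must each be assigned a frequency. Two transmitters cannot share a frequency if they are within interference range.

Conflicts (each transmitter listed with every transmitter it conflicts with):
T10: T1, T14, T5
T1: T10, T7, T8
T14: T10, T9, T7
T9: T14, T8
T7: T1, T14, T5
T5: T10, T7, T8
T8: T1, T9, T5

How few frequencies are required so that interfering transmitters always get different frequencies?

The cycle T9-T14-T7-T1-T8-T9 has odd length 5, so it cannot be 2-colored; at least 3 frequencies are needed.
3 frequencies suffice: T10=1, T1=2, T14=2, T9=3, T7=1, T5=2, T8=1. No two conflicting transmitters share a frequency.

3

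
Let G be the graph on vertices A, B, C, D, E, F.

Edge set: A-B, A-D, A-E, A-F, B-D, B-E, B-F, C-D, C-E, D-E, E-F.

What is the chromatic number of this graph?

4

A, B, D, E are mutually adjacent (a clique of size 4), so at least 4 colors are needed.
4 colors suffice: color red → {E}; color blue → {A, C}; color green → {D, F}; color yellow → {B}. No two adjacent vertices share a color.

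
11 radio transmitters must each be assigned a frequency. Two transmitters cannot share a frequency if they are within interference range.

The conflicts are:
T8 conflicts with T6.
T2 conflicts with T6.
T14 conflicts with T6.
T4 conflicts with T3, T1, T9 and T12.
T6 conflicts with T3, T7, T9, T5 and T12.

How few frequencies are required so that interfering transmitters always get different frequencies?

2

T4 and T12 conflict, so at least 2 frequencies are needed.
2 frequencies suffice: frequency 1 → {T4, T6}; frequency 2 → {T8, T2, T14, T3, T1, T7, T9, T5, T12}. Every pair that conflicts lands in different frequencies.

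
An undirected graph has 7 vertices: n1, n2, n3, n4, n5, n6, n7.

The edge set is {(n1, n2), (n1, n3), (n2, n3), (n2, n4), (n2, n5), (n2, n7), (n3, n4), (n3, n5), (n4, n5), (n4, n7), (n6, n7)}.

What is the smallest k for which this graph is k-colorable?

4

n2, n3, n4, n5 are mutually adjacent (a clique of size 4), so at least 4 colors are needed.
4 colors suffice: color 1 → {n2, n6}; color 2 → {n3, n7}; color 3 → {n1, n4}; color 4 → {n5}. Every edge joins two different colors.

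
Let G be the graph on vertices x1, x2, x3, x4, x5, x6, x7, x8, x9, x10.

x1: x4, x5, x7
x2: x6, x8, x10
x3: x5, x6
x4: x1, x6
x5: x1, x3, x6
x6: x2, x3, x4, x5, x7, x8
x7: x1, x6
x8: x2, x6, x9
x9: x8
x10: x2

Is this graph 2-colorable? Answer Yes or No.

No

x3, x5, x6 form a triangle, so at least 3 colors are needed.
So 2 colors are not enough.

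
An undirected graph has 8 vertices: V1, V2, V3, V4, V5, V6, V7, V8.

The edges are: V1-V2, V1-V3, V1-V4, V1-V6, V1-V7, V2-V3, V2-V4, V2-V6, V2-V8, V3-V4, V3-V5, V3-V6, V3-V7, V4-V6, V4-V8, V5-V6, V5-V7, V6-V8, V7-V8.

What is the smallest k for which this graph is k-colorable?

V1, V2, V3, V4, V6 are pairwise adjacent (a clique of size 5), so at least 5 colors are needed.
5 colors suffice: color 1 → {V6, V7}; color 2 → {V3, V8}; color 3 → {V2, V5}; color 4 → {V4}; color 5 → {V1}. No two adjacent vertices share a color.

5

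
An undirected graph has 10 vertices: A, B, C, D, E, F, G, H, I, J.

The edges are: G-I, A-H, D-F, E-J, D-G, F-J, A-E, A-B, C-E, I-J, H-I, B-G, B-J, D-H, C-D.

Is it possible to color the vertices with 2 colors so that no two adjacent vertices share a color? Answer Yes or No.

No

The cycle E-A-H-D-C-E has odd length 5, so it cannot be 2-colored; at least 3 colors are needed.
So 2 colors are not enough.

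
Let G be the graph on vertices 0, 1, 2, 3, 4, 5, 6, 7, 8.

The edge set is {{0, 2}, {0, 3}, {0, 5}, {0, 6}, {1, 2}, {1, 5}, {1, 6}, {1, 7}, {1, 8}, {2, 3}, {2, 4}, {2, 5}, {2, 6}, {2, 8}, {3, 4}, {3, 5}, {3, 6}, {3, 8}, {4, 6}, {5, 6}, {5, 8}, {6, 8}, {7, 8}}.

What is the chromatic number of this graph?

1, 2, 5, 6, 8 are mutually adjacent (a clique of size 5), so at least 5 colors are needed.
5 colors suffice: color a → {6, 7}; color b → {2}; color c → {4, 5}; color d → {1, 3}; color e → {0, 8}. Each edge has distinct colors on its endpoints.

5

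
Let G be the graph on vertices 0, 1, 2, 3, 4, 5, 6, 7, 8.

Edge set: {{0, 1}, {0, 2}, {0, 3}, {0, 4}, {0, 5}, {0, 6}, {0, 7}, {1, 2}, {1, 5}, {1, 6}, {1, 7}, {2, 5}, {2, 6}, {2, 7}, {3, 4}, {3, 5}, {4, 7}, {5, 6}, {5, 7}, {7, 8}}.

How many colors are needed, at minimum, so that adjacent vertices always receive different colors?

5

0, 1, 2, 5, 6 are mutually adjacent (a clique of size 5), so at least 5 colors are needed.
5 colors suffice: color a → {0, 8}; color b → {4, 5}; color c → {3, 6, 7}; color d → {2}; color e → {1}. Each edge has distinct colors on its endpoints.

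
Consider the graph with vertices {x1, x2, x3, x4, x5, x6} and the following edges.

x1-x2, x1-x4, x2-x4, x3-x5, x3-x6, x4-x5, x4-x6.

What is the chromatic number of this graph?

3

x1, x2, x4 are pairwise adjacent, so at least 3 colors are needed.
3 colors suffice: color red → {x3, x4}; color blue → {x2, x5, x6}; color green → {x1}. Every edge joins two different colors.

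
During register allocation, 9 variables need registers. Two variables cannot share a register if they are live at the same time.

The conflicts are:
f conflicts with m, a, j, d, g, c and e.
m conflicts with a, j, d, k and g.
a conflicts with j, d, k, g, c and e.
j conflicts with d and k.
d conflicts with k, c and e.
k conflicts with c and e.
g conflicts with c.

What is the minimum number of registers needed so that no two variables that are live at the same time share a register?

f, m, a, j, d all conflict with each other, so at least 5 registers are needed.
A valid assignment using 5 registers: f=2, m=4, a=1, j=5, d=3, k=2, g=3, c=4, e=4. No two conflicting variables share a register.

5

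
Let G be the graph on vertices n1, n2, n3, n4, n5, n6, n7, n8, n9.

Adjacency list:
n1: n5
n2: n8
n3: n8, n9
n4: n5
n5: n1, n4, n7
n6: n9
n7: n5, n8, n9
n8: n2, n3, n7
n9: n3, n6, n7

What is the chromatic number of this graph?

n5 and n7 are adjacent, so at least 2 colors are needed.
2 colors suffice: color 1 → {n5, n8, n9}; color 2 → {n1, n2, n3, n4, n6, n7}. Each edge has distinct colors on its endpoints.

2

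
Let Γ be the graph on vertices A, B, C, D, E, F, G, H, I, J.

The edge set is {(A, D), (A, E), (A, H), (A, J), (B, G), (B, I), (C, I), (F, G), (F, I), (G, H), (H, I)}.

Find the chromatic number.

2

A and J are adjacent, so at least 2 colors are needed.
One proper 2-coloring: A=1, B=2, C=2, D=2, E=2, F=2, G=1, H=2, I=1, J=2. No two adjacent vertices share a color.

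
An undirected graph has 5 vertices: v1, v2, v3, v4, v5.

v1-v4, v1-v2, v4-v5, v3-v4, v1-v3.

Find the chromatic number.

3

v1, v3, v4 form a triangle, so at least 3 colors are needed.
3 colors suffice: v1=blue, v2=red, v3=green, v4=red, v5=blue. Each edge has distinct colors on its endpoints.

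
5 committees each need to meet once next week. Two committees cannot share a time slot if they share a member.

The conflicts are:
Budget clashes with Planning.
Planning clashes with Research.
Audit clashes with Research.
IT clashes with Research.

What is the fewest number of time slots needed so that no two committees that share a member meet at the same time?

2

Budget and Planning conflict, so at least 2 time slots are needed.
2 time slots suffice: time slot 1 → {Budget, Research}; time slot 2 → {Planning, Audit, IT}. Every pair that conflicts lands in different time slots.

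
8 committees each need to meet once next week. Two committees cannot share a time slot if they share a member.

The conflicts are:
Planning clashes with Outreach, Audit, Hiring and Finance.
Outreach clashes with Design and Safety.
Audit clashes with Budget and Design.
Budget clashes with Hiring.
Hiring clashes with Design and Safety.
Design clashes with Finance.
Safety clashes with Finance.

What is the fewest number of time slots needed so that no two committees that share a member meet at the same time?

Audit and Budget conflict, so at least 2 time slots are needed.
2 time slots suffice: time slot 1 → {Planning, Budget, Design, Safety}; time slot 2 → {Outreach, Audit, Hiring, Finance}. Every pair that conflicts lands in different time slots.

2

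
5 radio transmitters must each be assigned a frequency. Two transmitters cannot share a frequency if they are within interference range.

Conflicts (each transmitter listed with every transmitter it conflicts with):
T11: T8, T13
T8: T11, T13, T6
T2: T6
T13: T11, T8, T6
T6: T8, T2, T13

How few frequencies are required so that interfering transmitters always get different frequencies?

3

T8, T13, T6 all conflict with each other, so at least 3 frequencies are needed.
3 frequencies suffice: T11=1, T8=3, T2=2, T13=2, T6=1. No two conflicting transmitters share a frequency.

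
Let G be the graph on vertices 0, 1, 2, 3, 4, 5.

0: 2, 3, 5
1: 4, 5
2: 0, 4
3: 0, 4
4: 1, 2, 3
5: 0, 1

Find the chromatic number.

The cycle 3-0-5-1-4-3 has odd length 5, so it cannot be 2-colored; at least 3 colors are needed.
3 colors suffice: color a → {0, 4}; color b → {2, 3, 5}; color c → {1}. No two adjacent vertices share a color.

3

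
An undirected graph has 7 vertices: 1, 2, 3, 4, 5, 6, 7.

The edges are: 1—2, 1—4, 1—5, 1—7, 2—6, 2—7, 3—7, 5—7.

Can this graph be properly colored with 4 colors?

The chromatic number is 3. 1, 5, 7 are mutually adjacent, so at least 3 colors are needed.
3 colors suffice: color red → {4, 6, 7}; color blue → {1, 3}; color green → {2, 5}.
Since 4 ≥ 3, a proper 4-coloring certainly exists.

Yes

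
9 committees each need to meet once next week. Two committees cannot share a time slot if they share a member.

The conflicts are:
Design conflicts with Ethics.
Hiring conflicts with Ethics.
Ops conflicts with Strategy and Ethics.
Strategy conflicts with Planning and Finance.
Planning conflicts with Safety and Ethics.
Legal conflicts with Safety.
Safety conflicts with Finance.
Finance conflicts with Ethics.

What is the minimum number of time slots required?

Legal and Safety conflict, so at least 2 time slots are needed.
2 time slots suffice: time slot 1 → {Strategy, Safety, Ethics}; time slot 2 → {Design, Hiring, Ops, Planning, Legal, Finance}. No two conflicting committees share a time slot.

2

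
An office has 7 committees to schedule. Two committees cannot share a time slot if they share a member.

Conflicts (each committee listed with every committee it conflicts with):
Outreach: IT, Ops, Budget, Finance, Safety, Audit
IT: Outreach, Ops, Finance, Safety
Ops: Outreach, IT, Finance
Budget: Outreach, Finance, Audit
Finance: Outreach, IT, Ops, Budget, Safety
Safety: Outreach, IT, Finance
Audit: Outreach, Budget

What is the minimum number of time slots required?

Outreach, IT, Ops, Finance pairwise conflict, so at least 4 time slots are needed.
4 time slots suffice: time slot 1 → {Outreach}; time slot 2 → {Finance, Audit}; time slot 3 → {IT, Budget}; time slot 4 → {Ops, Safety}. No two conflicting committees share a time slot.

4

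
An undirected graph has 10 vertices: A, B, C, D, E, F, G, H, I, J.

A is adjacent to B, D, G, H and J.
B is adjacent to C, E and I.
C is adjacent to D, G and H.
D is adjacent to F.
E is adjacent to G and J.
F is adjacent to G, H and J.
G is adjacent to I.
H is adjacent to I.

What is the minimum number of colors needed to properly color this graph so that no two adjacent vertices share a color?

A and J are adjacent, so at least 2 colors are needed.
2 colors suffice: color red → {A, C, E, F, I}; color blue → {B, D, G, H, J}. Every edge joins two different colors.

2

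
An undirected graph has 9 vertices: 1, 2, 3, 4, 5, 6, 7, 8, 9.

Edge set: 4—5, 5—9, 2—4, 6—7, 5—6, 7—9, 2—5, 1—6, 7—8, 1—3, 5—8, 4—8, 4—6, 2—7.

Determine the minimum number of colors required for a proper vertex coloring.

3

4, 5, 6 are mutually adjacent, so at least 3 colors are needed.
3 colors suffice: color a → {1, 5, 7}; color b → {2, 3, 6, 8, 9}; color c → {4}. Every edge joins two different colors.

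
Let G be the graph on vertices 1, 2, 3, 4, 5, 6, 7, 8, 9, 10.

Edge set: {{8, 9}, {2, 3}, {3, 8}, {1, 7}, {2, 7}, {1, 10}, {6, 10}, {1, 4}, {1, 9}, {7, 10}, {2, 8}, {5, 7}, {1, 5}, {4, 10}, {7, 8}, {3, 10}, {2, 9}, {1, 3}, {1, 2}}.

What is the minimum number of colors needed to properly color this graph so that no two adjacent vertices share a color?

3

2, 7, 8 are pairwise adjacent, so at least 3 colors are needed.
3 colors suffice: 1=red, 2=blue, 3=green, 4=green, 5=blue, 6=red, 7=green, 8=red, 9=green, 10=blue. No two adjacent vertices share a color.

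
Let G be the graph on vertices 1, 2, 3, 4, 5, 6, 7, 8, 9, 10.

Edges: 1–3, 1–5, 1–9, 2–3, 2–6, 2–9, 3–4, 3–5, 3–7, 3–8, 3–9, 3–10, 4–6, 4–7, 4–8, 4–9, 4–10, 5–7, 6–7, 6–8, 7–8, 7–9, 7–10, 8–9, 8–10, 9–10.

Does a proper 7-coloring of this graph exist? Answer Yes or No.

The chromatic number is 6. 3, 4, 7, 8, 9, 10 form a clique, so at least 6 colors are needed.
A valid assignment using 6 colors: 1=b, 2=b, 3=a, 4=e, 5=c, 6=a, 7=b, 8=d, 9=c, 10=f.
Since 7 ≥ 6, a proper 7-coloring certainly exists.

Yes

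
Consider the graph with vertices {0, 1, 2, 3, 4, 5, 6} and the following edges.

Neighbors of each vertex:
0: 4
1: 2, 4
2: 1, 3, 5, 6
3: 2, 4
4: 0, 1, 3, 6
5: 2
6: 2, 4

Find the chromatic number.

2 and 5 are adjacent, so at least 2 colors are needed.
2 colors suffice: color a → {2, 4}; color b → {0, 1, 3, 5, 6}. Each edge has distinct colors on its endpoints.

2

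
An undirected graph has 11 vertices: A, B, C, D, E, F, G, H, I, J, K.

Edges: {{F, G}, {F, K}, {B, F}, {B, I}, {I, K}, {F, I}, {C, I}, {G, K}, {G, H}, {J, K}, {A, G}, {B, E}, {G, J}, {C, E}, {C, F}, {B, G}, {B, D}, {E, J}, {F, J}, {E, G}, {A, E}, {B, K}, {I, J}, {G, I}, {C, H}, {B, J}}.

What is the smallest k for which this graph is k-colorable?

6

B, F, G, I, J, K are mutually adjacent (a clique of size 6), so at least 6 colors are needed.
6 colors suffice: A=2, B=2, C=1, D=1, E=3, F=3, G=1, H=2, I=4, J=5, K=6. No two adjacent vertices share a color.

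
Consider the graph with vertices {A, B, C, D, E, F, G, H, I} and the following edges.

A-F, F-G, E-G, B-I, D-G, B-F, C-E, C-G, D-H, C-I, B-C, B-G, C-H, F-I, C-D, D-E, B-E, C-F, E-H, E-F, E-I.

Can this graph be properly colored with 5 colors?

The chromatic number is 5. B, C, E, F, I are mutually adjacent (a clique of size 5), so at least 5 colors are needed.
5 colors suffice: color 1 → {A, E}; color 2 → {C}; color 3 → {D, F}; color 4 → {B, H}; color 5 → {G, I}.
That is already a proper 5-coloring.

Yes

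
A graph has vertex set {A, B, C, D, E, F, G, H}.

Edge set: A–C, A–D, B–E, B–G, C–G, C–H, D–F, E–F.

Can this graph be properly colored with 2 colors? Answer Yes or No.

The cycle A-C-G-B-E-F-D-A has odd length 7, so it cannot be 2-colored; at least 3 colors are needed.
So 2 colors are not enough.

No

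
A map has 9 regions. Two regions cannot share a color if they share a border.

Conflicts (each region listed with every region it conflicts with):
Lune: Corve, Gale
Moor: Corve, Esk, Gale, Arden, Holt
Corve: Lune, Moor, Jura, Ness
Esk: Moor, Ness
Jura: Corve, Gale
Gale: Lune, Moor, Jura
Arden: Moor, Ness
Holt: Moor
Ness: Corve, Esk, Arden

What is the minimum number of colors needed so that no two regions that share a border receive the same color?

2

Moor and Gale conflict, so at least 2 colors are needed.
2 colors suffice: Lune=1, Moor=1, Corve=2, Esk=2, Jura=1, Gale=2, Arden=2, Holt=2, Ness=1. No two conflicting regions share a color.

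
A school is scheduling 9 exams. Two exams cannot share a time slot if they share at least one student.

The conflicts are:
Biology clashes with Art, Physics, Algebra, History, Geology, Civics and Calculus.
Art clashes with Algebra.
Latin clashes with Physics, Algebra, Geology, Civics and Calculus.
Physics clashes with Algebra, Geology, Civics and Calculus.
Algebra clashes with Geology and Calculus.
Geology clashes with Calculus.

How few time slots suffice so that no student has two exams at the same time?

Biology, Physics, Algebra, Geology, Calculus pairwise conflict, so at least 5 time slots are needed.
5 time slots suffice: time slot 1 → {Biology, Latin}; time slot 2 → {Algebra, History, Civics}; time slot 3 → {Art, Physics}; time slot 4 → {Calculus}; time slot 5 → {Geology}. Every pair that conflicts lands in different time slots.

5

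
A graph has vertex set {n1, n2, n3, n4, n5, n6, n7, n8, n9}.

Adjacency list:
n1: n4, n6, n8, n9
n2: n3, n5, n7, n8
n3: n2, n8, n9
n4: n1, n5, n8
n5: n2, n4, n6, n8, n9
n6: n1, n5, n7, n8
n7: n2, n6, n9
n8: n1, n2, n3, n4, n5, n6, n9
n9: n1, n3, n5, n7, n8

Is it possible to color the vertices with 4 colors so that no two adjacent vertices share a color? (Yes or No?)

Yes

The chromatic number is 3. n5, n8, n9 are mutually adjacent, so at least 3 colors are needed.
One proper 3-coloring: n1=3, n2=2, n3=3, n4=2, n5=3, n6=2, n7=1, n8=1, n9=2.
Since 4 ≥ 3, a proper 4-coloring certainly exists.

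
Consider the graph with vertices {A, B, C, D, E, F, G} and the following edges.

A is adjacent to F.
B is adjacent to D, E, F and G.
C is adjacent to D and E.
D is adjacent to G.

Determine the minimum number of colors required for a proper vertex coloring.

B, D, G are pairwise adjacent, so at least 3 colors are needed.
3 colors suffice: color red → {A, B, C}; color blue → {D, E, F}; color green → {G}. No two adjacent vertices share a color.

3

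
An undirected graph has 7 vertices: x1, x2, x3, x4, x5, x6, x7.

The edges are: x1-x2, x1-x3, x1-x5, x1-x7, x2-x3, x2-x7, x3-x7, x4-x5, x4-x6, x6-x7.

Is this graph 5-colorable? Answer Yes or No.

The chromatic number is 4. x1, x2, x3, x7 form a clique, so at least 4 colors are needed.
4 colors suffice: x1=1, x2=4, x3=3, x4=1, x5=2, x6=3, x7=2.
Since 5 ≥ 4, a proper 5-coloring certainly exists.

Yes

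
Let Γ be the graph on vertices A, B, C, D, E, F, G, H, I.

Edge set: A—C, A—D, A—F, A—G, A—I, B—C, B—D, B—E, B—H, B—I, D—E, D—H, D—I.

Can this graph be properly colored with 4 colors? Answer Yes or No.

Yes

The chromatic number is 3. A, D, I are pairwise adjacent, so at least 3 colors are needed.
A valid assignment using 3 colors: A=1, B=1, C=2, D=2, E=3, F=2, G=2, H=3, I=3.
Since 4 ≥ 3, a proper 4-coloring certainly exists.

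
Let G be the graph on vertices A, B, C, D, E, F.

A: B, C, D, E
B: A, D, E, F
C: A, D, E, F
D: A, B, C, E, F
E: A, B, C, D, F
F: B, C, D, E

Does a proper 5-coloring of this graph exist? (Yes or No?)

Yes

The chromatic number is 4. C, D, E, F form a clique, so at least 4 colors are needed.
A valid assignment using 4 colors: A=3, B=4, C=4, D=1, E=2, F=3.
Since 5 ≥ 4, a proper 5-coloring certainly exists.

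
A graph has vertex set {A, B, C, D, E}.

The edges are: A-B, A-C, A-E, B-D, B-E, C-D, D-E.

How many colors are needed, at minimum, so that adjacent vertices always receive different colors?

3

B, D, E are pairwise adjacent, so at least 3 colors are needed.
3 colors suffice: color red → {C, E}; color blue → {B}; color green → {A, D}. No two adjacent vertices share a color.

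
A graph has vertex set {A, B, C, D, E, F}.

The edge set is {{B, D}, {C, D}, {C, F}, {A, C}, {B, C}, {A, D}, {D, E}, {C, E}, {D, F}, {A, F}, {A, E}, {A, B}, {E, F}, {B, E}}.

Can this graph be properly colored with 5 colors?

Yes

The chromatic number is 5. A, C, D, E, F are mutually adjacent (a clique of size 5), so at least 5 colors are needed.
5 colors suffice: color red → {E}; color blue → {A}; color green → {C}; color yellow → {D}; color purple → {B, F}.
That is already a proper 5-coloring.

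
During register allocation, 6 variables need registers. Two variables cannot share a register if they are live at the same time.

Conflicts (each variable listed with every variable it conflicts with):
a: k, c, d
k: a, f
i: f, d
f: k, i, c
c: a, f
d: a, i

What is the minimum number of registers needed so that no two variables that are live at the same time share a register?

The cycle f-c-a-d-i-f has odd length 5, so it cannot be 2-colored; at least 3 registers are needed.
3 registers suffice: register 1 → {a, f}; register 2 → {k, c, d}; register 3 → {i}. No two conflicting variables share a register.

3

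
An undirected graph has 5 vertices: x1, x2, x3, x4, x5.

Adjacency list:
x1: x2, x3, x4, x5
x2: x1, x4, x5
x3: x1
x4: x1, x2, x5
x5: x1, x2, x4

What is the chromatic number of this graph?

x1, x2, x4, x5 form a clique, so at least 4 colors are needed.
4 colors suffice: color 1 → {x1}; color 2 → {x2, x3}; color 3 → {x4}; color 4 → {x5}. Every edge joins two different colors.

4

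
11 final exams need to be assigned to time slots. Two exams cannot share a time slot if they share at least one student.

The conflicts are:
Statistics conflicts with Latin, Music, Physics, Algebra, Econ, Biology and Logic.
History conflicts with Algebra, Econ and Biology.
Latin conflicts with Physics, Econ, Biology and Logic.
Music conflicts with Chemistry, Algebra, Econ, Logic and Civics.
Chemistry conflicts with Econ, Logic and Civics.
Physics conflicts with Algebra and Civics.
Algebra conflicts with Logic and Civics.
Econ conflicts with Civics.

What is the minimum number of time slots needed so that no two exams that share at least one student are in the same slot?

4

Statistics, Music, Algebra, Logic all conflict with each other, so at least 4 time slots are needed.
4 time slots suffice: time slot 1 → {Statistics, History, Civics}; time slot 2 → {Physics, Econ, Biology, Logic}; time slot 3 → {Latin, Chemistry, Algebra}; time slot 4 → {Music}. No two conflicting exams share a time slot.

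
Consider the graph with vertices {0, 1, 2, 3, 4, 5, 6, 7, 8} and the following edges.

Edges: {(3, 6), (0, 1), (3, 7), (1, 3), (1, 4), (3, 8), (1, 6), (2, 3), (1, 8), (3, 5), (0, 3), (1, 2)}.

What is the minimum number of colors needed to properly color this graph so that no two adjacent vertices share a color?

1, 3, 8 are mutually adjacent, so at least 3 colors are needed.
One proper 3-coloring: 0=c, 1=b, 2=c, 3=a, 4=a, 5=b, 6=c, 7=b, 8=c. Every edge joins two different colors.

3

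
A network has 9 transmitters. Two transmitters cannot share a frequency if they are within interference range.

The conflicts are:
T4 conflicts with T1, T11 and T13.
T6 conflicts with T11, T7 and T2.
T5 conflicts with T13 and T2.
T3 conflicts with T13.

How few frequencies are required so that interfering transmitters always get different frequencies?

T5 and T13 conflict, so at least 2 frequencies are needed.
2 frequencies suffice: frequency 1 → {T1, T11, T13, T7, T2}; frequency 2 → {T4, T6, T5, T3}. Each listed conflict is separated.

2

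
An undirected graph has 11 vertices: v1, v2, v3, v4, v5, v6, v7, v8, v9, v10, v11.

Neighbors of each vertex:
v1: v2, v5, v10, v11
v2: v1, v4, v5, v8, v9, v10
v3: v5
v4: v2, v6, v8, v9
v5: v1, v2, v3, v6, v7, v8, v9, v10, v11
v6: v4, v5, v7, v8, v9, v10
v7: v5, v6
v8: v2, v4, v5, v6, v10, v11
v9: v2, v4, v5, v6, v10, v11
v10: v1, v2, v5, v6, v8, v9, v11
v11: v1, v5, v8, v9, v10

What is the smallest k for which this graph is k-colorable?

v2, v5, v9, v10 are pairwise adjacent (a clique of size 4), so at least 4 colors are needed.
4 colors suffice: color 1 → {v4, v5}; color 2 → {v3, v7, v10}; color 3 → {v2, v6, v11}; color 4 → {v1, v8, v9}. No two adjacent vertices share a color.

4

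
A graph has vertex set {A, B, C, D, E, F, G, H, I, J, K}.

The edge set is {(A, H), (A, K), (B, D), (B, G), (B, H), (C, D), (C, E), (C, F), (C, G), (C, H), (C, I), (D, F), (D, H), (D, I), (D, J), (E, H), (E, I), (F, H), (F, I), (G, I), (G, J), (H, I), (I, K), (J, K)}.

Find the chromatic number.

5

C, D, F, H, I form a clique, so at least 5 colors are needed.
5 colors suffice: color 1 → {G, H, K}; color 2 → {A, B, I, J}; color 3 → {D, E}; color 4 → {C}; color 5 → {F}. Every edge joins two different colors.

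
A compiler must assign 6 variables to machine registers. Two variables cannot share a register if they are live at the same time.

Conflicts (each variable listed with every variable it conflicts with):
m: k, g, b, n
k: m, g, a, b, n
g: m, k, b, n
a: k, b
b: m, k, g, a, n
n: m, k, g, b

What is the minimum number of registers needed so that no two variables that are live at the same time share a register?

5

m, k, g, b, n are mutually in conflict, so at least 5 registers are needed.
5 registers suffice: register 1 → {b}; register 2 → {k}; register 3 → {m, a}; register 4 → {n}; register 5 → {g}. No two conflicting variables share a register.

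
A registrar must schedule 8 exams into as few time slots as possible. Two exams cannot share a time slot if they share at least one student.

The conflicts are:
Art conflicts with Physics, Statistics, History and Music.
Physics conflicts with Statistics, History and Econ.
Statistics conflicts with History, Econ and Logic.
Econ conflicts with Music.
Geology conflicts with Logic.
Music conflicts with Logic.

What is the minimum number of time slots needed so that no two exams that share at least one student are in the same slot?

Art, Physics, Statistics, History pairwise conflict, so at least 4 time slots are needed.
4 time slots suffice: time slot 1 → {Statistics, Geology, Music}; time slot 2 → {Art, Econ, Logic}; time slot 3 → {Physics}; time slot 4 → {History}. Each listed conflict is separated.

4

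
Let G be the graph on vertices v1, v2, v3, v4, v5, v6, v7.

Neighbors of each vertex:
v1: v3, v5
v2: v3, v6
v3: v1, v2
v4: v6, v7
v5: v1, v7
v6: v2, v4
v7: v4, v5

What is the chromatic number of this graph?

3

The cycle v1-v3-v2-v6-v4-v7-v5-v1 has odd length 7, so it cannot be 2-colored; at least 3 colors are needed.
3 colors suffice: color R → {v3, v6, v7}; color B → {v1, v2, v4}; color G → {v5}. Each edge has distinct colors on its endpoints.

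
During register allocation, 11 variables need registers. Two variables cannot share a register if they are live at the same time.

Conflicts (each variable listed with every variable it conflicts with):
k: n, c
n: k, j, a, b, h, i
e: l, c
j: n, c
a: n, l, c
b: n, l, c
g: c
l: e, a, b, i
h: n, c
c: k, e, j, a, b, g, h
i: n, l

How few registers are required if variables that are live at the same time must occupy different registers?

2

b and l conflict, so at least 2 registers are needed.
2 registers suffice: register 1 → {n, l, c}; register 2 → {k, e, j, a, b, g, h, i}. Every pair that conflicts lands in different registers.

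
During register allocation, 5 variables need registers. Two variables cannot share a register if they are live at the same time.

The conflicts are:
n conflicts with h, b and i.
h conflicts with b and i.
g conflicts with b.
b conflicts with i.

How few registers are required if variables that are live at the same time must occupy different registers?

4

n, h, b, i all conflict with each other, so at least 4 registers are needed.
Using 4 registers: n=3, h=2, g=2, b=1, i=4. No two conflicting variables share a register.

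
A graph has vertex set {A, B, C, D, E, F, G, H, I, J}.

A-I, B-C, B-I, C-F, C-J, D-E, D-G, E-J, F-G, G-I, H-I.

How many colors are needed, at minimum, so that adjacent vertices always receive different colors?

The cycle G-F-C-B-I-G has odd length 5, so it cannot be 2-colored; at least 3 colors are needed.
3 colors suffice: color 1 → {C, D, I}; color 2 → {A, B, G, H, J}; color 3 → {E, F}. No two adjacent vertices share a color.

3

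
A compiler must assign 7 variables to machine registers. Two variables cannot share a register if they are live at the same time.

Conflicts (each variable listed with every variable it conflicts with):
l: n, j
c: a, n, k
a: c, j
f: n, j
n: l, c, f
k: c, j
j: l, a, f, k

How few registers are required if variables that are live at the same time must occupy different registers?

3

The cycle n-f-j-k-c-n has odd length 5, so it cannot be 2-colored; at least 3 registers are needed.
3 registers suffice: register 1 → {n, j}; register 2 → {l, c, f}; register 3 → {a, k}. Every pair that conflicts lands in different registers.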